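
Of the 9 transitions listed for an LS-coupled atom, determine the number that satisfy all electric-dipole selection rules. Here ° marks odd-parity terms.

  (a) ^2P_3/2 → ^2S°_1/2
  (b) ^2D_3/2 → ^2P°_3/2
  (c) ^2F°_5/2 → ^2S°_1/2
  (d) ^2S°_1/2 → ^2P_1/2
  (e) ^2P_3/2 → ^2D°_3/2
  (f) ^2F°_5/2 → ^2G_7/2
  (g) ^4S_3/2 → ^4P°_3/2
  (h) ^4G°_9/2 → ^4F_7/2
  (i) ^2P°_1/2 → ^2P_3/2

8

(a) allowed
(b) allowed
(c) forbidden (parity, ΔL, ΔJ fail)
(d) allowed
(e) allowed
(f) allowed
(g) allowed
(h) allowed
(i) allowed
Total allowed: 8 of 9.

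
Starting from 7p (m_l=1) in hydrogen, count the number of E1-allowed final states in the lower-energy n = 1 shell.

1

E1 requires Δl = ±1, so l_f ∈ {0, 2}; with 0 ≤ l_f ≤ n_f−1 = 0, the allowed l_f values are {0}.
For l_f = 0: m_f ∈ {m_i−1, m_i, m_i+1} ∩ [−0, 0] = {0} → 1 state.
Total: 1.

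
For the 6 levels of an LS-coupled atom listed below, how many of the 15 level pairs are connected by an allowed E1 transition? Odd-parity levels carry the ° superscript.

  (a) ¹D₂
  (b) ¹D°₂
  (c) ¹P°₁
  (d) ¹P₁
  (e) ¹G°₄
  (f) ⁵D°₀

(a)–(b): allowed.
(a)–(c): allowed.
(a)–(d): forbidden (parity).
(a)–(e): forbidden (ΔL, ΔJ).
(a)–(f): forbidden (ΔS, ΔJ).
(b)–(c): forbidden (parity).
(b)–(d): allowed.
(b)–(e): forbidden (parity, ΔL, ΔJ).
(b)–(f): forbidden (parity, ΔS, ΔJ).
(c)–(d): allowed.
(c)–(e): forbidden (parity, ΔL, ΔJ).
(c)–(f): forbidden (parity, ΔS).
(d)–(e): forbidden (ΔL, ΔJ).
(d)–(f): forbidden (ΔS).
(e)–(f): forbidden (parity, ΔS, ΔL, ΔJ).
Allowed pairs: 4 of 15.

4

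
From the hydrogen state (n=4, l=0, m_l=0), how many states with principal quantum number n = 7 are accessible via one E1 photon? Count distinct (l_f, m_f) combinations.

3

E1 requires Δl = ±1, so l_f ∈ {-1, 1}; with 0 ≤ l_f ≤ n_f−1 = 6, the allowed l_f values are {1}.
For l_f = 1: m_f ∈ {m_i−1, m_i, m_i+1} ∩ [−1, 1] = {-1, 0, 1} → 3 states.
Total: 3.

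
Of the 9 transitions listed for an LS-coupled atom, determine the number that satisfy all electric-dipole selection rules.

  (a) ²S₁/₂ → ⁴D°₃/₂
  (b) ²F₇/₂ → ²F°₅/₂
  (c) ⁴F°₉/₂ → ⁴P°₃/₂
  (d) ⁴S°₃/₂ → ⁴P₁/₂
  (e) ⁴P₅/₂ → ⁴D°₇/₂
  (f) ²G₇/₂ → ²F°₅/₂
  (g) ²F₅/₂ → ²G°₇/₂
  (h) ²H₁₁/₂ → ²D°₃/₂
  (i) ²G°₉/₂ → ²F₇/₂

6

(a) forbidden (ΔS, ΔL fail)
(b) allowed
(c) forbidden (parity, ΔL, ΔJ fail)
(d) allowed
(e) allowed
(f) allowed
(g) allowed
(h) forbidden (ΔL, ΔJ fail)
(i) allowed
Total allowed: 6 of 9.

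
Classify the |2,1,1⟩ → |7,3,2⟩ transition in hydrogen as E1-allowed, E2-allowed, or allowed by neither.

Δl = 3 − 1 = +2; l_i + l_f = 4.
Δm_l = +1.
E1 (Δl = ±1, |Δm_l| ≤ 1): not satisfied.
E2 (Δl = 0,±2, l_i+l_f ≥ 2, |Δm_l| ≤ 2): satisfied.

E2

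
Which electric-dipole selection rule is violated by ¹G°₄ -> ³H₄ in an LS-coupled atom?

Reading off the term symbols: S 0→1, L 4→5, J 4→4, parity odd→even.
Parity must change: odd → even — ok.
ΔS = 0: S: 0 → 1 — fails.
ΔL = 0, ±1 (not L=0↔0): L: 4 → 5, ΔL = +1 — ok.
ΔJ = 0, ±1 (not J=0↔0): J: 4 → 4, ΔJ = +0 — ok.

the ΔS = 0 rule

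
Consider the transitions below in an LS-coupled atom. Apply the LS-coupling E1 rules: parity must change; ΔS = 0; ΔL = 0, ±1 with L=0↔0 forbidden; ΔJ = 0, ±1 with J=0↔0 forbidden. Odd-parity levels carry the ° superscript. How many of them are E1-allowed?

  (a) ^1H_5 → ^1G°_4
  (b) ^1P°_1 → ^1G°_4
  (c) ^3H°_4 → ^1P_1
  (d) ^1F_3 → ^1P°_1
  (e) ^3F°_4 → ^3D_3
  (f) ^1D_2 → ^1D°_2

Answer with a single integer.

3

(a) allowed
(b) forbidden (parity, ΔL, ΔJ fail)
(c) forbidden (ΔS, ΔL, ΔJ fail)
(d) forbidden (ΔL, ΔJ fail)
(e) allowed
(f) allowed
Total allowed: 3 of 6.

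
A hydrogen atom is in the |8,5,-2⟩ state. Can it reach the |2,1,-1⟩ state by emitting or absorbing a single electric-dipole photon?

forbidden

l: 5 → 1 (Δl = -4). Δl = ±1 fails.
Δm_l = -1 − (-2) = +1. E1 requires Δm_l = 0, ±1: passes.
The transition is electric-dipole forbidden.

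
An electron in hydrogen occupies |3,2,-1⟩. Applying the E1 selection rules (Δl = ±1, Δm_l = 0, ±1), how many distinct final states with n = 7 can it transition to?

5

E1 requires Δl = ±1, so l_f ∈ {1, 3}; with 0 ≤ l_f ≤ n_f−1 = 6, the allowed l_f values are {1, 3}.
For l_f = 1: m_f ∈ {m_i−1, m_i, m_i+1} ∩ [−1, 1] = {-1, 0} → 2 states.
For l_f = 3: m_f ∈ {m_i−1, m_i, m_i+1} ∩ [−3, 3] = {-2, -1, 0} → 3 states.
Total: 5.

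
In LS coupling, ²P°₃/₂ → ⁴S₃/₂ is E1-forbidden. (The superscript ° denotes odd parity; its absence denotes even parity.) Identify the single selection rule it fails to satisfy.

the ΔS = 0 rule

Reading off the term symbols: S 1/2→3/2, L 1→0, J 3/2→3/2, parity odd→even.
ΔL = 0, ±1 (not L=0↔0): L: 1 → 0, ΔL = -1 — ok.
ΔJ = 0, ±1 (not J=0↔0): J: 3/2 → 3/2, ΔJ = +0 — ok.
ΔS = 0: S: 1/2 → 3/2 — fails.
Parity must change: odd → even — ok.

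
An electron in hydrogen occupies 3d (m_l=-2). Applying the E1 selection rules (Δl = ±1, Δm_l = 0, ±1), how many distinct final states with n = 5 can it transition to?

4

E1 requires Δl = ±1, so l_f ∈ {1, 3}; with 0 ≤ l_f ≤ n_f−1 = 4, the allowed l_f values are {1, 3}.
For l_f = 1: m_f ∈ {m_i−1, m_i, m_i+1} ∩ [−1, 1] = {-1} → 1 state.
For l_f = 3: m_f ∈ {m_i−1, m_i, m_i+1} ∩ [−3, 3] = {-3, -2, -1} → 3 states.
Total: 4.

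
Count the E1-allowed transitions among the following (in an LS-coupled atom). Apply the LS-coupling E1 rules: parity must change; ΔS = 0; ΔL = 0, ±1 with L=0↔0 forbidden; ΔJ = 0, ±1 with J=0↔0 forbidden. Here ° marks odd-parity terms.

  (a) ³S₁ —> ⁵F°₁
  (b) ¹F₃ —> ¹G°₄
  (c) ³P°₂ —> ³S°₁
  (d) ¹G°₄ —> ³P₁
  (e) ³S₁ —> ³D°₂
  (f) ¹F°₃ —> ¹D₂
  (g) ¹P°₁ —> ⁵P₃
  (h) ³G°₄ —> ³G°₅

2

(a) forbidden (ΔS, ΔL fail)
(b) allowed
(c) forbidden (parity fails)
(d) forbidden (ΔS, ΔL, ΔJ fail)
(e) forbidden (ΔL fails)
(f) allowed
(g) forbidden (ΔS, ΔJ fail)
(h) forbidden (parity fails)
Total allowed: 2 of 8.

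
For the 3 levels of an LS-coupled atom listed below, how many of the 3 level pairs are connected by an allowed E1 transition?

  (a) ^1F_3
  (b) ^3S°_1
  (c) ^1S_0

0

(a)–(b): forbidden (ΔS, ΔL, ΔJ).
(a)–(c): forbidden (parity, ΔL, ΔJ).
(b)–(c): forbidden (ΔS, ΔL).
Allowed pairs: 0 of 3.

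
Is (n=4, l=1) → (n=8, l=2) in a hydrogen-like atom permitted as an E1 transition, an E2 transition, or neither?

Δl = 2 − 1 = +1; l_i + l_f = 3.
E1 (Δl = ±1): satisfied.
E2 (Δl = 0,±2, l_i+l_f ≥ 2): not satisfied.

E1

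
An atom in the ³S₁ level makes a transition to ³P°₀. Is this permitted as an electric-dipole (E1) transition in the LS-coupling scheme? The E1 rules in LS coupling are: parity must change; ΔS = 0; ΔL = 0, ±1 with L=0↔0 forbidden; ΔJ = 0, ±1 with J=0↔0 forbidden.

allowed

Reading off the term symbols: S 1→1, L 0→1, J 1→0, parity even→odd.
Parity must change: even → odd — passes.
ΔS = 0: S: 1 → 1 — passes.
ΔL = 0, ±1 (not L=0↔0): L: 0 → 1, ΔL = +1 — passes.
ΔJ = 0, ±1 (not J=0↔0): J: 1 → 0, ΔJ = -1 — passes.
All four E1 rules are satisfied.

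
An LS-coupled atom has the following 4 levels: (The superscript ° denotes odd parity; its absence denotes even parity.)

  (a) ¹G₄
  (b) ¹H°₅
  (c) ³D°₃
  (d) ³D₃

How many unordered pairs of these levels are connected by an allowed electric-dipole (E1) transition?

(a)–(b): allowed.
(a)–(c): forbidden (ΔS, ΔL).
(a)–(d): forbidden (parity, ΔS, ΔL).
(b)–(c): forbidden (parity, ΔS, ΔL, ΔJ).
(b)–(d): forbidden (ΔS, ΔL, ΔJ).
(c)–(d): allowed.
Allowed pairs: 2 of 6.

2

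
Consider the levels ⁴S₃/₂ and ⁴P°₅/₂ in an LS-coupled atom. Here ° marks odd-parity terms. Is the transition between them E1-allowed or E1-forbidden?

Parity must change: even → odd — satisfied.
ΔS = 0: S: 3/2 → 3/2 — satisfied.
ΔL = 0, ±1 (not L=0↔0): L: 0 → 1, ΔL = +1 — satisfied.
ΔJ = 0, ±1 (not J=0↔0): J: 3/2 → 5/2, ΔJ = +1 — satisfied.
All four E1 rules are satisfied.

allowed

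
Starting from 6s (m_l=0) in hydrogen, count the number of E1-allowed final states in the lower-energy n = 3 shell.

3

E1 requires Δl = ±1, so l_f ∈ {-1, 1}; with 0 ≤ l_f ≤ n_f−1 = 2, the allowed l_f values are {1}.
For l_f = 1: m_f ∈ {m_i−1, m_i, m_i+1} ∩ [−1, 1] = {-1, 0, 1} → 3 states.
Total: 3.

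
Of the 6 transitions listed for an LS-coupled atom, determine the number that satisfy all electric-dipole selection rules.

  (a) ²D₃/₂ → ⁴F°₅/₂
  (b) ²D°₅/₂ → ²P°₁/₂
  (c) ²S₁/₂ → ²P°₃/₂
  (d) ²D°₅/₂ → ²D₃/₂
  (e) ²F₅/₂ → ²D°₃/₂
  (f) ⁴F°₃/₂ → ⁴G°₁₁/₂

3

(a) forbidden (ΔS fails)
(b) forbidden (parity, ΔJ fail)
(c) allowed
(d) allowed
(e) allowed
(f) forbidden (parity, ΔJ fail)
Total allowed: 3 of 6.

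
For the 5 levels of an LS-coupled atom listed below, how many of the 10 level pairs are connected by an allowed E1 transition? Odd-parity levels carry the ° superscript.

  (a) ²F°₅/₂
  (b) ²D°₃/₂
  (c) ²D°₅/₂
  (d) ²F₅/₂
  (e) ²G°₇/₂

4

(a)–(b): forbidden (parity).
(a)–(c): forbidden (parity).
(a)–(d): allowed.
(a)–(e): forbidden (parity).
(b)–(c): forbidden (parity).
(b)–(d): allowed.
(b)–(e): forbidden (parity, ΔL, ΔJ).
(c)–(d): allowed.
(c)–(e): forbidden (parity, ΔL).
(d)–(e): allowed.
Allowed pairs: 4 of 10.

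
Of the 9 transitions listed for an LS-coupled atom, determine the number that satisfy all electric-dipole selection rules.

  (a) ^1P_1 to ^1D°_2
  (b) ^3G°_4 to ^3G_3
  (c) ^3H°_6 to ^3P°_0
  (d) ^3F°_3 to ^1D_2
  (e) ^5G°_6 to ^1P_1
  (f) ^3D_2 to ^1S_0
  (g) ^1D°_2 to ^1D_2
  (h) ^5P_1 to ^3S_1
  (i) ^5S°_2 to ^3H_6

(a) allowed
(b) allowed
(c) forbidden (parity, ΔL, ΔJ fail)
(d) forbidden (ΔS fails)
(e) forbidden (ΔS, ΔL, ΔJ fail)
(f) forbidden (parity, ΔS, ΔL, ΔJ fail)
(g) allowed
(h) forbidden (parity, ΔS fail)
(i) forbidden (ΔS, ΔL, ΔJ fail)
Total allowed: 3 of 9.

3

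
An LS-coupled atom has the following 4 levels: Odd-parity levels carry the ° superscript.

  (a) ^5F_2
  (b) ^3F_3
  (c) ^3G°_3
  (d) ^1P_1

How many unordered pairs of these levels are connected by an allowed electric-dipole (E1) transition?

(a)–(b): forbidden (parity, ΔS).
(a)–(c): forbidden (ΔS).
(a)–(d): forbidden (parity, ΔS, ΔL).
(b)–(c): allowed.
(b)–(d): forbidden (parity, ΔS, ΔL, ΔJ).
(c)–(d): forbidden (ΔS, ΔL, ΔJ).
Allowed pairs: 1 of 6.

1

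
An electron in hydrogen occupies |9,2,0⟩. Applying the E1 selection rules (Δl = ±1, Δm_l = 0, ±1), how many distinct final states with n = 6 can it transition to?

6

E1 requires Δl = ±1, so l_f ∈ {1, 3}; with 0 ≤ l_f ≤ n_f−1 = 5, the allowed l_f values are {1, 3}.
For l_f = 1: m_f ∈ {m_i−1, m_i, m_i+1} ∩ [−1, 1] = {-1, 0, 1} → 3 states.
For l_f = 3: m_f ∈ {m_i−1, m_i, m_i+1} ∩ [−3, 3] = {-1, 0, 1} → 3 states.
Total: 6.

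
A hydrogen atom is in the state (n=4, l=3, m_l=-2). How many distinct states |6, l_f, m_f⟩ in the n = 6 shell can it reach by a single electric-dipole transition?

E1 requires Δl = ±1, so l_f ∈ {2, 4}; with 0 ≤ l_f ≤ n_f−1 = 5, the allowed l_f values are {2, 4}.
For l_f = 2: m_f ∈ {m_i−1, m_i, m_i+1} ∩ [−2, 2] = {-2, -1} → 2 states.
For l_f = 4: m_f ∈ {m_i−1, m_i, m_i+1} ∩ [−4, 4] = {-3, -2, -1} → 3 states.
Total: 5.

5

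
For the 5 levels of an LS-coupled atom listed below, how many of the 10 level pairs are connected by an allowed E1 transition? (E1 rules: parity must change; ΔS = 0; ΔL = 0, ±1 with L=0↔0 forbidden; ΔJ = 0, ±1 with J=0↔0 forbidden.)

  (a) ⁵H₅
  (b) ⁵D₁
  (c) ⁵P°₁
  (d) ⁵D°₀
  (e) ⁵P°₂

3

(a)–(b): forbidden (parity, ΔL, ΔJ).
(a)–(c): forbidden (ΔL, ΔJ).
(a)–(d): forbidden (ΔL, ΔJ).
(a)–(e): forbidden (ΔL, ΔJ).
(b)–(c): allowed.
(b)–(d): allowed.
(b)–(e): allowed.
(c)–(d): forbidden (parity).
(c)–(e): forbidden (parity).
(d)–(e): forbidden (parity, ΔJ).
Allowed pairs: 3 of 10.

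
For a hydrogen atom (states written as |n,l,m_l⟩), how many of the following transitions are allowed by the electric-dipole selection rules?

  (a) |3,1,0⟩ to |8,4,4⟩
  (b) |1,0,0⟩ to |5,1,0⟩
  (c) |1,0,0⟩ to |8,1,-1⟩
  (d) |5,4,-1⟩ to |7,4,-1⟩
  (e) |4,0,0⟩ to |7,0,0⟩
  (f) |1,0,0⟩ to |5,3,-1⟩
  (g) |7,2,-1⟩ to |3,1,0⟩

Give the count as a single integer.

3

(a) forbidden — Δl = +3 (E1 requires Δl = ±1); Δm_l = +4 (E1 requires Δm_l = 0, ±1)
(b) allowed
(c) allowed
(d) forbidden — Δl = +0 (E1 requires Δl = ±1)
(e) forbidden — Δl = +0 (E1 requires Δl = ±1)
(f) forbidden — Δl = +3 (E1 requires Δl = ±1)
(g) allowed
Total allowed: 3 of 7.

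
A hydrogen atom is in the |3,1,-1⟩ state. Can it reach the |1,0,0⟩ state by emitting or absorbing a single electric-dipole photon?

allowed

l: 1 → 0 (Δl = -1). Δl = ±1 ✓.
m_l: -1 → 0 (Δm_l = +1). |Δm_l| ≤ 1 ✓.
All E1 selection rules are satisfied.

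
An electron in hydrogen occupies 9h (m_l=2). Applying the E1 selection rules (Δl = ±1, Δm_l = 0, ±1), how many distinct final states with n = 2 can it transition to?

E1 requires l_f ∈ {4, 6}, but neither lies in [0, 1], so no final state is reachable.
Total: 0.

0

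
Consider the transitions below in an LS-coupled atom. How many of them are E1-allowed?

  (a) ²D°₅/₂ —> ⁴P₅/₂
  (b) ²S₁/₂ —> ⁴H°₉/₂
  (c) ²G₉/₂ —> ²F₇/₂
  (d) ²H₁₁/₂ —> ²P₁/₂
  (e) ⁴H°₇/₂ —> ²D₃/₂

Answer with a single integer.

(a) forbidden (ΔS fails)
(b) forbidden (ΔS, ΔL, ΔJ fail)
(c) forbidden (parity fails)
(d) forbidden (parity, ΔL, ΔJ fail)
(e) forbidden (ΔS, ΔL, ΔJ fail)
Total allowed: 0 of 5.

0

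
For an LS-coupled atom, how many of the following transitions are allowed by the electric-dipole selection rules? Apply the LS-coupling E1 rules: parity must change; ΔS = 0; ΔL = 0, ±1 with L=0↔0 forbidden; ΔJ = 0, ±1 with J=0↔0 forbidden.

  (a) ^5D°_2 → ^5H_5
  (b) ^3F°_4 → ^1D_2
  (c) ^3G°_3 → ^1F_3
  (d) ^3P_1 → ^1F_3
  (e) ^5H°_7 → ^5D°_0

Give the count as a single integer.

(a) forbidden (ΔL, ΔJ fail)
(b) forbidden (ΔS, ΔJ fail)
(c) forbidden (ΔS fails)
(d) forbidden (parity, ΔS, ΔL, ΔJ fail)
(e) forbidden (parity, ΔL, ΔJ fail)
Total allowed: 0 of 5.

0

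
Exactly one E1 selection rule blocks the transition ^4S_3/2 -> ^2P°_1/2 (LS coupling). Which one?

the ΔS = 0 rule

Initial level: S=3/2, L=0, J=3/2, parity even. Final level: S=1/2, L=1, J=1/2, parity odd.
ΔJ = 0, ±1 (not J=0↔0): J: 3/2 → 1/2, ΔJ = -1 — satisfied.
ΔL = 0, ±1 (not L=0↔0): L: 0 → 1, ΔL = +1 — satisfied.
Parity must change: even → odd — satisfied.
ΔS = 0: S: 3/2 → 1/2 — violated.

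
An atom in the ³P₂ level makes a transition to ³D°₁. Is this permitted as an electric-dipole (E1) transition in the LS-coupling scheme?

allowed

Initial level: S=1, L=1, J=2, parity even. Final level: S=1, L=2, J=1, parity odd.
Parity must change: even → odd — passes.
ΔS = 0: S: 1 → 1 — passes.
ΔL = 0, ±1 (not L=0↔0): L: 1 → 2, ΔL = +1 — passes.
ΔJ = 0, ±1 (not J=0↔0): J: 2 → 1, ΔJ = -1 — passes.
All four E1 rules are satisfied.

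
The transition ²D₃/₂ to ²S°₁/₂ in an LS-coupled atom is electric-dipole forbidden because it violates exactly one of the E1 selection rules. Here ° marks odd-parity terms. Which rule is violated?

Reading off the term symbols: S 1/2→1/2, L 2→0, J 3/2→1/2, parity even→odd.
ΔS = 0: S: 1/2 → 1/2 — passes.
ΔJ = 0, ±1 (not J=0↔0): J: 3/2 → 1/2, ΔJ = -1 — passes.
Parity must change: even → odd — passes.
ΔL = 0, ±1 (not L=0↔0): L: 2 → 0, ΔL = -2 — fails.

the ΔL = 0, ±1 rule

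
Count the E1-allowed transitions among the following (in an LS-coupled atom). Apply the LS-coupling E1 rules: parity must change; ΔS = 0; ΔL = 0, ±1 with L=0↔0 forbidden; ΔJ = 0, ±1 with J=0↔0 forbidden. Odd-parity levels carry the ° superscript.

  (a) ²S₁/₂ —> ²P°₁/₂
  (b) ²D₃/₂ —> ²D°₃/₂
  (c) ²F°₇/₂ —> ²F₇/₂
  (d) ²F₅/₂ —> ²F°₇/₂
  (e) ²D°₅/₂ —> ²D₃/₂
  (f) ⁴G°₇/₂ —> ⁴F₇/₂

6

(a) allowed
(b) allowed
(c) allowed
(d) allowed
(e) allowed
(f) allowed
Total allowed: 6 of 6.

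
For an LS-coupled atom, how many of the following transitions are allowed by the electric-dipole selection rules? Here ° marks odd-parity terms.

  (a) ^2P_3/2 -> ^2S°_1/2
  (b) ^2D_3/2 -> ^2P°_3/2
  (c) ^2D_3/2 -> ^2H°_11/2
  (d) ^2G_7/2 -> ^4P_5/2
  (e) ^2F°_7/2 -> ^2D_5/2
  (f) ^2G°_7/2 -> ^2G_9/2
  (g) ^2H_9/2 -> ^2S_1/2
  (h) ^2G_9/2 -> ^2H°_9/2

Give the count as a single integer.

(a) allowed
(b) allowed
(c) forbidden (ΔL, ΔJ fail)
(d) forbidden (parity, ΔS, ΔL fail)
(e) allowed
(f) allowed
(g) forbidden (parity, ΔL, ΔJ fail)
(h) allowed
Total allowed: 5 of 8.

5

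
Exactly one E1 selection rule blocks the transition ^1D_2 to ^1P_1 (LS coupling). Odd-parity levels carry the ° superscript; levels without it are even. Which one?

Initial level: S=0, L=2, J=2, parity even. Final level: S=0, L=1, J=1, parity even.
Parity must change: even → even — ✗.
ΔS = 0: S: 0 → 0 — ✓.
ΔL = 0, ±1 (not L=0↔0): L: 2 → 1, ΔL = -1 — ✓.
ΔJ = 0, ±1 (not J=0↔0): J: 2 → 1, ΔJ = -1 — ✓.

parity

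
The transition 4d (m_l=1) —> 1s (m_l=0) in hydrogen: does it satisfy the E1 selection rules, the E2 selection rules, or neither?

Δl = 0 − 2 = -2; l_i + l_f = 2.
Δm_l = -1.
E1 (Δl = ±1, |Δm_l| ≤ 1): not satisfied.
E2 (Δl = 0,±2, l_i+l_f ≥ 2, |Δm_l| ≤ 2): satisfied.

E2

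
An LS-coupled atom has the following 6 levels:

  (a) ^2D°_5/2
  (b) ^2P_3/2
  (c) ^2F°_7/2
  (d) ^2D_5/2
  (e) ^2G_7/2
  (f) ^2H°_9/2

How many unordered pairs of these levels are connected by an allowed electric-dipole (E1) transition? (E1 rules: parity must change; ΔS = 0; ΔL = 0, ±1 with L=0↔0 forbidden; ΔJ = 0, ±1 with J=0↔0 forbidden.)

(a)–(b): allowed.
(a)–(c): forbidden (parity).
(a)–(d): allowed.
(a)–(e): forbidden (ΔL).
(a)–(f): forbidden (parity, ΔL, ΔJ).
(b)–(c): forbidden (ΔL, ΔJ).
(b)–(d): forbidden (parity).
(b)–(e): forbidden (parity, ΔL, ΔJ).
(b)–(f): forbidden (ΔL, ΔJ).
(c)–(d): allowed.
(c)–(e): allowed.
(c)–(f): forbidden (parity, ΔL).
(d)–(e): forbidden (parity, ΔL).
(d)–(f): forbidden (ΔL, ΔJ).
(e)–(f): allowed.
Allowed pairs: 5 of 15.

5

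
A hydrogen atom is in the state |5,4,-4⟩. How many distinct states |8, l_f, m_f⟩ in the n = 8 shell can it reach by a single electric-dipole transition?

4

E1 requires Δl = ±1, so l_f ∈ {3, 5}; with 0 ≤ l_f ≤ n_f−1 = 7, the allowed l_f values are {3, 5}.
For l_f = 3: m_f ∈ {m_i−1, m_i, m_i+1} ∩ [−3, 3] = {-3} → 1 state.
For l_f = 5: m_f ∈ {m_i−1, m_i, m_i+1} ∩ [−5, 5] = {-5, -4, -3} → 3 states.
Total: 4.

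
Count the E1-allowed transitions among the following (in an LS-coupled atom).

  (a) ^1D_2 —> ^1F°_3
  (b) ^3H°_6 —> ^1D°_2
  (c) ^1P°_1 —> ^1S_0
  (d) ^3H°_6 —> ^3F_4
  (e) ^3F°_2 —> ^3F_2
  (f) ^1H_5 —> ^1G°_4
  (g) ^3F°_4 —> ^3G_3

(a) allowed
(b) forbidden (parity, ΔS, ΔL, ΔJ fail)
(c) allowed
(d) forbidden (ΔL, ΔJ fail)
(e) allowed
(f) allowed
(g) allowed
Total allowed: 5 of 7.

5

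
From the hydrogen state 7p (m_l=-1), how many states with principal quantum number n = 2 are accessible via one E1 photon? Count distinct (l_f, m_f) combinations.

E1 requires Δl = ±1, so l_f ∈ {0, 2}; with 0 ≤ l_f ≤ n_f−1 = 1, the allowed l_f values are {0}.
For l_f = 0: m_f ∈ {m_i−1, m_i, m_i+1} ∩ [−0, 0] = {0} → 1 state.
Total: 1.

1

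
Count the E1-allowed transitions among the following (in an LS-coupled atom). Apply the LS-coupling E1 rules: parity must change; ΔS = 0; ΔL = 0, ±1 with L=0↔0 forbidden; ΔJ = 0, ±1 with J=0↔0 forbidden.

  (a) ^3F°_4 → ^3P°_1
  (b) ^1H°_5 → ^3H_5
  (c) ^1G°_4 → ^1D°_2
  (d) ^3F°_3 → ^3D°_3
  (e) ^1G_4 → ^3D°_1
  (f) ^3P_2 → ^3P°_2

(a) forbidden (parity, ΔL, ΔJ fail)
(b) forbidden (ΔS fails)
(c) forbidden (parity, ΔL, ΔJ fail)
(d) forbidden (parity fails)
(e) forbidden (ΔS, ΔL, ΔJ fail)
(f) allowed
Total allowed: 1 of 6.

1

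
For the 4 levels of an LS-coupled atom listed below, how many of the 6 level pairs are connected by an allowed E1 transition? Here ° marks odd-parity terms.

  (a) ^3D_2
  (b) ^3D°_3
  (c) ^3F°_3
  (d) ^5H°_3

(a)–(b): allowed.
(a)–(c): allowed.
(a)–(d): forbidden (ΔS, ΔL).
(b)–(c): forbidden (parity).
(b)–(d): forbidden (parity, ΔS, ΔL).
(c)–(d): forbidden (parity, ΔS, ΔL).
Allowed pairs: 2 of 6.

2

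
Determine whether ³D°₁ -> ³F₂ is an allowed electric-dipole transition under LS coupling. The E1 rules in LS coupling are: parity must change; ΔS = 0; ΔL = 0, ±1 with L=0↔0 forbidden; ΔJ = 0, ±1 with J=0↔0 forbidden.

ΔL = 0, ±1 (not L=0↔0): L: 2 → 3, ΔL = +1 — satisfied.
Parity must change: odd → even — satisfied.
ΔS = 0: S: 1 → 1 — satisfied.
ΔJ = 0, ±1 (not J=0↔0): J: 1 → 2, ΔJ = +1 — satisfied.
All four E1 rules are satisfied.

allowed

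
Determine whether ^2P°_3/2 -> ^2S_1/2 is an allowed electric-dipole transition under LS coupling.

allowed

Parity must change: odd → even — ok.
ΔS = 0: S: 1/2 → 1/2 — ok.
ΔL = 0, ±1 (not L=0↔0): L: 1 → 0, ΔL = -1 — ok.
ΔJ = 0, ±1 (not J=0↔0): J: 3/2 → 1/2, ΔJ = -1 — ok.
All four E1 rules are satisfied.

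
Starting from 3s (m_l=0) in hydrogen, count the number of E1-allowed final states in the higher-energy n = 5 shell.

E1 requires Δl = ±1, so l_f ∈ {-1, 1}; with 0 ≤ l_f ≤ n_f−1 = 4, the allowed l_f values are {1}.
For l_f = 1: m_f ∈ {m_i−1, m_i, m_i+1} ∩ [−1, 1] = {-1, 0, 1} → 3 states.
Total: 3.

3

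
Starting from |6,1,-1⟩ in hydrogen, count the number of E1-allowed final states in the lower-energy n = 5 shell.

E1 requires Δl = ±1, so l_f ∈ {0, 2}; with 0 ≤ l_f ≤ n_f−1 = 4, the allowed l_f values are {0, 2}.
For l_f = 0: m_f ∈ {m_i−1, m_i, m_i+1} ∩ [−0, 0] = {0} → 1 state.
For l_f = 2: m_f ∈ {m_i−1, m_i, m_i+1} ∩ [−2, 2] = {-2, -1, 0} → 3 states.
Total: 4.

4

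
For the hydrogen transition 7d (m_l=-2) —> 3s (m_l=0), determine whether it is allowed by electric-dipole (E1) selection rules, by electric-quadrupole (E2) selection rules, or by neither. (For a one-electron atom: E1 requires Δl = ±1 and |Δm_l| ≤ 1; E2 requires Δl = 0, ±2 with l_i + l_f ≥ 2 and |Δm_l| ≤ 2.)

E2

Δl = 0 − 2 = -2; l_i + l_f = 2.
Δm_l = +2.
E1 (Δl = ±1, |Δm_l| ≤ 1): not satisfied.
E2 (Δl = 0,±2, l_i+l_f ≥ 2, |Δm_l| ≤ 2): satisfied.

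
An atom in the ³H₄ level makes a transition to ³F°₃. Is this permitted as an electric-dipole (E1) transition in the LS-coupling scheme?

Initial level: S=1, L=5, J=4, parity even. Final level: S=1, L=3, J=3, parity odd.
ΔJ = 0, ±1 (not J=0↔0): J: 4 → 3, ΔJ = -1 — ok.
ΔS = 0: S: 1 → 1 — ok.
Parity must change: even → odd — ok.
ΔL = 0, ±1 (not L=0↔0): L: 5 → 3, ΔL = -2 — fails.
Rule(s) violated: ΔL.

forbidden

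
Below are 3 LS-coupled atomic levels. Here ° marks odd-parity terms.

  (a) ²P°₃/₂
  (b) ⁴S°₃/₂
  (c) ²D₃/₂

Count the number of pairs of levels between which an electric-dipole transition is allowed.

1

(a)–(b): forbidden (parity, ΔS).
(a)–(c): allowed.
(b)–(c): forbidden (ΔS, ΔL).
Allowed pairs: 1 of 3.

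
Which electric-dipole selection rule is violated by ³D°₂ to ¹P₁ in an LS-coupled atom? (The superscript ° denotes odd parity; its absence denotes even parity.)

the ΔS = 0 rule

Initial level: S=1, L=2, J=2, parity odd. Final level: S=0, L=1, J=1, parity even.
Parity must change: odd → even — passes.
ΔS = 0: S: 1 → 0 — fails.
ΔL = 0, ±1 (not L=0↔0): L: 2 → 1, ΔL = -1 — passes.
ΔJ = 0, ±1 (not J=0↔0): J: 2 → 1, ΔJ = -1 — passes.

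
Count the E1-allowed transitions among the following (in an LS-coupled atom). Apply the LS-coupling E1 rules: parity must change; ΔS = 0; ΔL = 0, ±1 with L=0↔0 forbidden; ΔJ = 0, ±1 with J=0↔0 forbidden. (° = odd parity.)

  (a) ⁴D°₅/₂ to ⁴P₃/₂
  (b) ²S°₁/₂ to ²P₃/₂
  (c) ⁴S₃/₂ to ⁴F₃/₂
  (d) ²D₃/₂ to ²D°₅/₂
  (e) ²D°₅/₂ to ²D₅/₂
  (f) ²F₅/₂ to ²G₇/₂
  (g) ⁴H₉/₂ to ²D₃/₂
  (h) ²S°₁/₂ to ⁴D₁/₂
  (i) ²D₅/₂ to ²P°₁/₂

4

(a) allowed
(b) allowed
(c) forbidden (parity, ΔL fail)
(d) allowed
(e) allowed
(f) forbidden (parity fails)
(g) forbidden (parity, ΔS, ΔL, ΔJ fail)
(h) forbidden (ΔS, ΔL fail)
(i) forbidden (ΔJ fails)
Total allowed: 4 of 9.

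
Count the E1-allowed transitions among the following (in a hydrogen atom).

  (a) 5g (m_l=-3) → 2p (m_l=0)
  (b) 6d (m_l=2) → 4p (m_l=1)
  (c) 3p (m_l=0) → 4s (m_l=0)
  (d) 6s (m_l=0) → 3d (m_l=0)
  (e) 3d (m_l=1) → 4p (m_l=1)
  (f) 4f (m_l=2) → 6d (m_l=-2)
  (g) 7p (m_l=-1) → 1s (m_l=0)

(a) forbidden — Δl = -3 (E1 requires Δl = ±1); Δm_l = +3 (E1 requires Δm_l = 0, ±1)
(b) allowed
(c) allowed
(d) forbidden — Δl = +2 (E1 requires Δl = ±1)
(e) allowed
(f) forbidden — Δm_l = -4 (E1 requires Δm_l = 0, ±1)
(g) allowed
Total allowed: 4 of 7.

4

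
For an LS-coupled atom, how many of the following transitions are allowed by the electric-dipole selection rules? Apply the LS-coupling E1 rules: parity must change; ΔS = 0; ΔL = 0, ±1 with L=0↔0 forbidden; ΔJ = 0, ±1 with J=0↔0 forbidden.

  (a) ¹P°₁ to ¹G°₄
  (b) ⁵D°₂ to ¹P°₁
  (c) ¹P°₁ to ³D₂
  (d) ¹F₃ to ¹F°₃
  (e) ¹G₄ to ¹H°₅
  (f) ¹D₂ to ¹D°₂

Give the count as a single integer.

3

(a) forbidden (parity, ΔL, ΔJ fail)
(b) forbidden (parity, ΔS fail)
(c) forbidden (ΔS fails)
(d) allowed
(e) allowed
(f) allowed
Total allowed: 3 of 6.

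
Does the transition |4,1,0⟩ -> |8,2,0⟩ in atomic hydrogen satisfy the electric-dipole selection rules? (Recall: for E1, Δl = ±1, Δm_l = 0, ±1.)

Initial l = 1, final l = 2, so Δl = +1. E1 requires Δl = ±1: ✓.
m_l: 0 → 0 (Δm_l = +0). |Δm_l| ≤ 1 ✓.
All E1 selection rules are satisfied.

allowed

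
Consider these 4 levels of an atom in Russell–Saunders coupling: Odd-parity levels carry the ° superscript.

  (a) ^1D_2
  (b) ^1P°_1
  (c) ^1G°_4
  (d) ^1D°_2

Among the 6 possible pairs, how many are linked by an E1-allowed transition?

2

(a)–(b): allowed.
(a)–(c): forbidden (ΔL, ΔJ).
(a)–(d): allowed.
(b)–(c): forbidden (parity, ΔL, ΔJ).
(b)–(d): forbidden (parity).
(c)–(d): forbidden (parity, ΔL, ΔJ).
Allowed pairs: 2 of 6.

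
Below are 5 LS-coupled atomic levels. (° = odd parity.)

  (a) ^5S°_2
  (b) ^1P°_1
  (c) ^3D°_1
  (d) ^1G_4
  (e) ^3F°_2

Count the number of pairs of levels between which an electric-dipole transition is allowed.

(a)–(b): forbidden (parity, ΔS).
(a)–(c): forbidden (parity, ΔS, ΔL).
(a)–(d): forbidden (ΔS, ΔL, ΔJ).
(a)–(e): forbidden (parity, ΔS, ΔL).
(b)–(c): forbidden (parity, ΔS).
(b)–(d): forbidden (ΔL, ΔJ).
(b)–(e): forbidden (parity, ΔS, ΔL).
(c)–(d): forbidden (ΔS, ΔL, ΔJ).
(c)–(e): forbidden (parity).
(d)–(e): forbidden (ΔS, ΔJ).
Allowed pairs: 0 of 10.

0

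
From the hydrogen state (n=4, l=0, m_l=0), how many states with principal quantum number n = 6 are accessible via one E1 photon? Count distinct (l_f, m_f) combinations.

E1 requires Δl = ±1, so l_f ∈ {-1, 1}; with 0 ≤ l_f ≤ n_f−1 = 5, the allowed l_f values are {1}.
For l_f = 1: m_f ∈ {m_i−1, m_i, m_i+1} ∩ [−1, 1] = {-1, 0, 1} → 3 states.
Total: 3.

3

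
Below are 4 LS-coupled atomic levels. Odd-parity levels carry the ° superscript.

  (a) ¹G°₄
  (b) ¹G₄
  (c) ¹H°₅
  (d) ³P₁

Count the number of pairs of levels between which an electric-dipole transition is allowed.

(a)–(b): allowed.
(a)–(c): forbidden (parity).
(a)–(d): forbidden (ΔS, ΔL, ΔJ).
(b)–(c): allowed.
(b)–(d): forbidden (parity, ΔS, ΔL, ΔJ).
(c)–(d): forbidden (ΔS, ΔL, ΔJ).
Allowed pairs: 2 of 6.

2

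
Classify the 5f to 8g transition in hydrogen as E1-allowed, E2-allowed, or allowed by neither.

E1

Δl = 4 − 3 = +1; l_i + l_f = 7.
E1 (Δl = ±1): satisfied.
E2 (Δl = 0,±2, l_i+l_f ≥ 2): not satisfied.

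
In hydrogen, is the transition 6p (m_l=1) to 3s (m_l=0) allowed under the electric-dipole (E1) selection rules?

allowed

l: 1 → 0 (Δl = -1). Δl = ±1 ✓.
m_l: 1 → 0 (Δm_l = -1). |Δm_l| ≤ 1 ✓.
All E1 selection rules are satisfied.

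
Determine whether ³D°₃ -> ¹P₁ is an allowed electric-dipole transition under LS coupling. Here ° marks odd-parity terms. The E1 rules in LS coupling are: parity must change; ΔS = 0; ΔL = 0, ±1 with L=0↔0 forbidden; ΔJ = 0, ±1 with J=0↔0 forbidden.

forbidden

ΔJ = 0, ±1 (not J=0↔0): J: 3 → 1, ΔJ = -2 — ✗.
ΔL = 0, ±1 (not L=0↔0): L: 2 → 1, ΔL = -1 — ✓.
ΔS = 0: S: 1 → 0 — ✗.
Parity must change: odd → even — ✓.
Rule(s) violated: ΔS, ΔJ.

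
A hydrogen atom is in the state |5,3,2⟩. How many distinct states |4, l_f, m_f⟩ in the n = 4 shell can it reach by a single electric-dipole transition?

2

E1 requires Δl = ±1, so l_f ∈ {2, 4}; with 0 ≤ l_f ≤ n_f−1 = 3, the allowed l_f values are {2}.
For l_f = 2: m_f ∈ {m_i−1, m_i, m_i+1} ∩ [−2, 2] = {1, 2} → 2 states.
Total: 2.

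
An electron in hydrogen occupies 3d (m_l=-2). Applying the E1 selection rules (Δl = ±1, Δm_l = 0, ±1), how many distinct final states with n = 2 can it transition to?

E1 requires Δl = ±1, so l_f ∈ {1, 3}; with 0 ≤ l_f ≤ n_f−1 = 1, the allowed l_f values are {1}.
For l_f = 1: m_f ∈ {m_i−1, m_i, m_i+1} ∩ [−1, 1] = {-1} → 1 state.
Total: 1.

1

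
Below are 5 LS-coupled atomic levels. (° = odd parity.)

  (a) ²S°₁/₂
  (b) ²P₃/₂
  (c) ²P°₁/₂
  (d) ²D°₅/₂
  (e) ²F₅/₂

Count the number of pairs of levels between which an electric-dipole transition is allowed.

4

(a)–(b): allowed.
(a)–(c): forbidden (parity).
(a)–(d): forbidden (parity, ΔL, ΔJ).
(a)–(e): forbidden (ΔL, ΔJ).
(b)–(c): allowed.
(b)–(d): allowed.
(b)–(e): forbidden (parity, ΔL).
(c)–(d): forbidden (parity, ΔJ).
(c)–(e): forbidden (ΔL, ΔJ).
(d)–(e): allowed.
Allowed pairs: 4 of 10.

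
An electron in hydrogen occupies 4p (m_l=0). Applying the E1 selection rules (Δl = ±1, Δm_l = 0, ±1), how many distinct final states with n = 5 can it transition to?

E1 requires Δl = ±1, so l_f ∈ {0, 2}; with 0 ≤ l_f ≤ n_f−1 = 4, the allowed l_f values are {0, 2}.
For l_f = 0: m_f ∈ {m_i−1, m_i, m_i+1} ∩ [−0, 0] = {0} → 1 state.
For l_f = 2: m_f ∈ {m_i−1, m_i, m_i+1} ∩ [−2, 2] = {-1, 0, 1} → 3 states.
Total: 4.

4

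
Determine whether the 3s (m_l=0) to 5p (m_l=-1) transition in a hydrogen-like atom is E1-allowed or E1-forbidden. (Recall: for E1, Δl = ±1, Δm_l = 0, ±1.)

Initial l = 0, final l = 1, so Δl = +1. E1 requires Δl = ±1: passes.
m_l: 0 → -1 (Δm_l = -1). |Δm_l| ≤ 1 passes.
All E1 selection rules are satisfied.

allowed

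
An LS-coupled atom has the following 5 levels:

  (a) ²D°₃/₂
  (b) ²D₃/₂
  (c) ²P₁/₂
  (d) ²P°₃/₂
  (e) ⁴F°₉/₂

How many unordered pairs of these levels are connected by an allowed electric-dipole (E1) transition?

4

(a)–(b): allowed.
(a)–(c): allowed.
(a)–(d): forbidden (parity).
(a)–(e): forbidden (parity, ΔS, ΔJ).
(b)–(c): forbidden (parity).
(b)–(d): allowed.
(b)–(e): forbidden (ΔS, ΔJ).
(c)–(d): allowed.
(c)–(e): forbidden (ΔS, ΔL, ΔJ).
(d)–(e): forbidden (parity, ΔS, ΔL, ΔJ).
Allowed pairs: 4 of 10.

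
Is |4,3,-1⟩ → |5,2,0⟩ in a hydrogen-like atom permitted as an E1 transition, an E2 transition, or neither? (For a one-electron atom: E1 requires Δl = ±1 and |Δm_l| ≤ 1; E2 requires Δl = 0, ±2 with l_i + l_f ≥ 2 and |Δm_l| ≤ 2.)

E1

Δl = 2 − 3 = -1; l_i + l_f = 5.
Δm_l = +1.
E1 (Δl = ±1, |Δm_l| ≤ 1): satisfied.
E2 (Δl = 0,±2, l_i+l_f ≥ 2, |Δm_l| ≤ 2): not satisfied.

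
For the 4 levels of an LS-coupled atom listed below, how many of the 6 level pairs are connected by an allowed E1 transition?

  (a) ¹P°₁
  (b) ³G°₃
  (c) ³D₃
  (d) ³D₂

0

(a)–(b): forbidden (parity, ΔS, ΔL, ΔJ).
(a)–(c): forbidden (ΔS, ΔJ).
(a)–(d): forbidden (ΔS).
(b)–(c): forbidden (ΔL).
(b)–(d): forbidden (ΔL).
(c)–(d): forbidden (parity).
Allowed pairs: 0 of 6.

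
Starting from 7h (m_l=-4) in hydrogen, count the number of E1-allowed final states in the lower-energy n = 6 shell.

2

E1 requires Δl = ±1, so l_f ∈ {4, 6}; with 0 ≤ l_f ≤ n_f−1 = 5, the allowed l_f values are {4}.
For l_f = 4: m_f ∈ {m_i−1, m_i, m_i+1} ∩ [−4, 4] = {-4, -3} → 2 states.
Total: 2.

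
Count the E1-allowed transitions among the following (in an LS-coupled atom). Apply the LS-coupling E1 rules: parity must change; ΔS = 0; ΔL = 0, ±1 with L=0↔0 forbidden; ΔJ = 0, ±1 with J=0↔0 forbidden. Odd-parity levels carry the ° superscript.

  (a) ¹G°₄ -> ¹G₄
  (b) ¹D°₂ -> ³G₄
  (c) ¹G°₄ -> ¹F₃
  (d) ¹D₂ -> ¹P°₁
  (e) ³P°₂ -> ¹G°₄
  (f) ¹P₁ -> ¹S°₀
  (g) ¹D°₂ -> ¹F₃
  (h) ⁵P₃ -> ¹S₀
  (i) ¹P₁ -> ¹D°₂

(a) allowed
(b) forbidden (ΔS, ΔL, ΔJ fail)
(c) allowed
(d) allowed
(e) forbidden (parity, ΔS, ΔL, ΔJ fail)
(f) allowed
(g) allowed
(h) forbidden (parity, ΔS, ΔJ fail)
(i) allowed
Total allowed: 6 of 9.

6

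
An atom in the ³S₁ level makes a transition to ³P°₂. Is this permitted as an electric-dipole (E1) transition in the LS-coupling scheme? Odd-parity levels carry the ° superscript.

Parity must change: even → odd — passes.
ΔJ = 0, ±1 (not J=0↔0): J: 1 → 2, ΔJ = +1 — passes.
ΔS = 0: S: 1 → 1 — passes.
ΔL = 0, ±1 (not L=0↔0): L: 0 → 1, ΔL = +1 — passes.
All four E1 rules are satisfied.

allowed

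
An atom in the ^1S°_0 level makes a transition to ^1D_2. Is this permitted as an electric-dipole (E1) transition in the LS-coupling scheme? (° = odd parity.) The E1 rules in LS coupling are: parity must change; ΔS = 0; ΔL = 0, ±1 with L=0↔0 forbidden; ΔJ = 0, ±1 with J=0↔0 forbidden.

forbidden

Initial level: S=0, L=0, J=0, parity odd. Final level: S=0, L=2, J=2, parity even.
Parity must change: odd → even — passes.
ΔS = 0: S: 0 → 0 — passes.
ΔL = 0, ±1 (not L=0↔0): L: 0 → 2, ΔL = +2 — fails.
ΔJ = 0, ±1 (not J=0↔0): J: 0 → 2, ΔJ = +2 — fails.
Rule(s) violated: ΔL, ΔJ.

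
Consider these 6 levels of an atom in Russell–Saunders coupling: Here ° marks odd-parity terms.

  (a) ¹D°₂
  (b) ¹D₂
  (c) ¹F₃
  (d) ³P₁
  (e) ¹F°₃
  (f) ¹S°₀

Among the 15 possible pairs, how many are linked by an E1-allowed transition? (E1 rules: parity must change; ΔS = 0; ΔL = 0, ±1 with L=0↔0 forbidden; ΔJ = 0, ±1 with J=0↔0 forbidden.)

4

(a)–(b): allowed.
(a)–(c): allowed.
(a)–(d): forbidden (ΔS).
(a)–(e): forbidden (parity).
(a)–(f): forbidden (parity, ΔL, ΔJ).
(b)–(c): forbidden (parity).
(b)–(d): forbidden (parity, ΔS).
(b)–(e): allowed.
(b)–(f): forbidden (ΔL, ΔJ).
(c)–(d): forbidden (parity, ΔS, ΔL, ΔJ).
(c)–(e): allowed.
(c)–(f): forbidden (ΔL, ΔJ).
(d)–(e): forbidden (ΔS, ΔL, ΔJ).
(d)–(f): forbidden (ΔS).
(e)–(f): forbidden (parity, ΔL, ΔJ).
Allowed pairs: 4 of 15.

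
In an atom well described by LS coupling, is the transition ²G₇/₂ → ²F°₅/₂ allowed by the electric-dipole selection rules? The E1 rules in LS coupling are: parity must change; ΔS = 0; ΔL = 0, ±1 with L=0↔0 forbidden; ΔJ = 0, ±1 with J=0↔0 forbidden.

allowed

Parity must change: even → odd — satisfied.
ΔS = 0: S: 1/2 → 1/2 — satisfied.
ΔL = 0, ±1 (not L=0↔0): L: 4 → 3, ΔL = -1 — satisfied.
ΔJ = 0, ±1 (not J=0↔0): J: 7/2 → 5/2, ΔJ = -1 — satisfied.
All four E1 rules are satisfied.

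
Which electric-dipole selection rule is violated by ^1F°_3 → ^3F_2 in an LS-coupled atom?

Parity must change: odd → even — ✓.
ΔS = 0: S: 0 → 1 — ✗.
ΔL = 0, ±1 (not L=0↔0): L: 3 → 3, ΔL = +0 — ✓.
ΔJ = 0, ±1 (not J=0↔0): J: 3 → 2, ΔJ = -1 — ✓.

the ΔS = 0 rule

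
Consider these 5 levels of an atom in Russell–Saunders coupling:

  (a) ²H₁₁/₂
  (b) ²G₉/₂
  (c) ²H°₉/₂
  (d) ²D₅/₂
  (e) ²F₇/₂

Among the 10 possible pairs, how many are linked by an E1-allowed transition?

2

(a)–(b): forbidden (parity).
(a)–(c): allowed.
(a)–(d): forbidden (parity, ΔL, ΔJ).
(a)–(e): forbidden (parity, ΔL, ΔJ).
(b)–(c): allowed.
(b)–(d): forbidden (parity, ΔL, ΔJ).
(b)–(e): forbidden (parity).
(c)–(d): forbidden (ΔL, ΔJ).
(c)–(e): forbidden (ΔL).
(d)–(e): forbidden (parity).
Allowed pairs: 2 of 10.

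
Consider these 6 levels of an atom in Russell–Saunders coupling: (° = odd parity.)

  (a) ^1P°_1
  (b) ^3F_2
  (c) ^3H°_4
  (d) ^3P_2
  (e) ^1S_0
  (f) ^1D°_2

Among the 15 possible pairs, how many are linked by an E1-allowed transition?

(a)–(b): forbidden (ΔS, ΔL).
(a)–(c): forbidden (parity, ΔS, ΔL, ΔJ).
(a)–(d): forbidden (ΔS).
(a)–(e): allowed.
(a)–(f): forbidden (parity).
(b)–(c): forbidden (ΔL, ΔJ).
(b)–(d): forbidden (parity, ΔL).
(b)–(e): forbidden (parity, ΔS, ΔL, ΔJ).
(b)–(f): forbidden (ΔS).
(c)–(d): forbidden (ΔL, ΔJ).
(c)–(e): forbidden (ΔS, ΔL, ΔJ).
(c)–(f): forbidden (parity, ΔS, ΔL, ΔJ).
(d)–(e): forbidden (parity, ΔS, ΔJ).
(d)–(f): forbidden (ΔS).
(e)–(f): forbidden (ΔL, ΔJ).
Allowed pairs: 1 of 15.

1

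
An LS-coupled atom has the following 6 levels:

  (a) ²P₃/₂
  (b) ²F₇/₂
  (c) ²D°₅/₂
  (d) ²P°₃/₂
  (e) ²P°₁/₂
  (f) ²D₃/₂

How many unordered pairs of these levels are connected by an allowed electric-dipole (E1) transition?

7

(a)–(b): forbidden (parity, ΔL, ΔJ).
(a)–(c): allowed.
(a)–(d): allowed.
(a)–(e): allowed.
(a)–(f): forbidden (parity).
(b)–(c): allowed.
(b)–(d): forbidden (ΔL, ΔJ).
(b)–(e): forbidden (ΔL, ΔJ).
(b)–(f): forbidden (parity, ΔJ).
(c)–(d): forbidden (parity).
(c)–(e): forbidden (parity, ΔJ).
(c)–(f): allowed.
(d)–(e): forbidden (parity).
(d)–(f): allowed.
(e)–(f): allowed.
Allowed pairs: 7 of 15.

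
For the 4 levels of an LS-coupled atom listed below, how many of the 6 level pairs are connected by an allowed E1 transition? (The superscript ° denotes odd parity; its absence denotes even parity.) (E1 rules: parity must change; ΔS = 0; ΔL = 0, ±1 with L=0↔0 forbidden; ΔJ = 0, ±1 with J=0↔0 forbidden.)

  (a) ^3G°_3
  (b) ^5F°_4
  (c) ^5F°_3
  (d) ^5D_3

2

(a)–(b): forbidden (parity, ΔS).
(a)–(c): forbidden (parity, ΔS).
(a)–(d): forbidden (ΔS, ΔL).
(b)–(c): forbidden (parity).
(b)–(d): allowed.
(c)–(d): allowed.
Allowed pairs: 2 of 6.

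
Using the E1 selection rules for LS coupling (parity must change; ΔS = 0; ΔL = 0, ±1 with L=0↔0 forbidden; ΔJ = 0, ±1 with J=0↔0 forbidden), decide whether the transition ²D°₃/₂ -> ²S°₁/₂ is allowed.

forbidden

Parity must change: odd → odd — ✗.
ΔS = 0: S: 1/2 → 1/2 — ✓.
ΔL = 0, ±1 (not L=0↔0): L: 2 → 0, ΔL = -2 — ✗.
ΔJ = 0, ±1 (not J=0↔0): J: 3/2 → 1/2, ΔJ = -1 — ✓.
Rule(s) violated: parity, ΔL.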